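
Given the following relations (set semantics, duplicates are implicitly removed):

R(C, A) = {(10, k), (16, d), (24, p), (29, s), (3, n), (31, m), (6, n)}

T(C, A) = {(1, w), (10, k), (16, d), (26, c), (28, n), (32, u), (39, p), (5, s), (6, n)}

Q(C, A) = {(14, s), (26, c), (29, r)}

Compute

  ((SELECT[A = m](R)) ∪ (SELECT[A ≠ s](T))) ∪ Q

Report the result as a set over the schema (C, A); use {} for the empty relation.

{(1, w), (10, k), (14, s), (16, d), (26, c), (28, n), (29, r), (31, m), (32, u), (39, p), (6, n)}

σ[A = m]: keep tuples satisfying A = m → {(31, m)}
σ[A ≠ s]: keep tuples satisfying A ≠ s → {(1, w), (10, k), (16, d), (26, c), (28, n), (32, u), (39, p), (6, n)}
Set union of the two operands is {(1, w), (10, k), (16, d), (26, c), (28, n), (31, m), (32, u), (39, p), (6, n)}.
Set union of the two operands is {(1, w), (10, k), (14, s), (16, d), (26, c), (28, n), (29, r), (31, m), (32, u), (39, p), (6, n)}.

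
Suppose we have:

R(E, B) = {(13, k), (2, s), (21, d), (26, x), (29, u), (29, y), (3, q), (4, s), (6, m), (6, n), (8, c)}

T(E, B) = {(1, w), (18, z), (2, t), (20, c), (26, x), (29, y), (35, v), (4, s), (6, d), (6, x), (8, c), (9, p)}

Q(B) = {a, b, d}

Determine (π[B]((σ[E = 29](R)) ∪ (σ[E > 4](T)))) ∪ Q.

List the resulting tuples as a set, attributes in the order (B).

{a, b, c, d, p, u, v, x, y, z}

Filtering on E = 29 leaves {(29, u), (29, y)}.
Filtering on E > 4 leaves {(18, z), (20, c), (26, x), (29, y), (35, v), (6, d), (6, x), (8, c), (9, p)}.
Set union of the two operands is {(18, z), (20, c), (26, x), (29, u), (29, y), (35, v), (6, d), (6, x), (8, c), (9, p)}.
π_{B} gives {c, d, p, u, v, x, y, z} (2 duplicate(s) eliminated).
Set union of the two operands is {a, b, c, d, p, u, v, x, y, z}.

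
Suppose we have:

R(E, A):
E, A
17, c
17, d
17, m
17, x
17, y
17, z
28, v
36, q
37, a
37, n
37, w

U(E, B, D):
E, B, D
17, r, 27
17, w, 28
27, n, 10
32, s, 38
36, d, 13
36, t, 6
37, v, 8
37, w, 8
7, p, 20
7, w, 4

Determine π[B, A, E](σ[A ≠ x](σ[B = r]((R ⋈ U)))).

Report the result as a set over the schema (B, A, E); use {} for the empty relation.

{(r, c, 17), (r, d, 17), (r, m, 17), (r, y, 17), (r, z, 17)}

R ⋈ U (natural join on E): {(17, c, r, 27), (17, c, w, 28), (17, d, r, 27), (17, d, w, 28), (17, m, r, 27), (17, m, w, 28), (17, x, r, 27), (17, x, w, 28), (17, y, r, 27), (17, y, w, 28), (17, z, r, 27), (17, z, w, 28), (36, q, d, 13), (36, q, t, 6), (37, a, v, 8), (37, a, w, 8), (37, n, v, 8), (37, n, w, 8), (37, w, v, 8), (37, w, w, 8)}
Filtering on B = r leaves {(17, c, r, 27), (17, d, r, 27), (17, m, r, 27), (17, x, r, 27), (17, y, r, 27), (17, z, r, 27)}.
Filtering on A ≠ x leaves {(17, c, r, 27), (17, d, r, 27), (17, m, r, 27), (17, y, r, 27), (17, z, r, 27)}.
π[B, A, E]: project onto (B, A, E) → {(r, c, 17), (r, d, 17), (r, m, 17), (r, y, 17), (r, z, 17)}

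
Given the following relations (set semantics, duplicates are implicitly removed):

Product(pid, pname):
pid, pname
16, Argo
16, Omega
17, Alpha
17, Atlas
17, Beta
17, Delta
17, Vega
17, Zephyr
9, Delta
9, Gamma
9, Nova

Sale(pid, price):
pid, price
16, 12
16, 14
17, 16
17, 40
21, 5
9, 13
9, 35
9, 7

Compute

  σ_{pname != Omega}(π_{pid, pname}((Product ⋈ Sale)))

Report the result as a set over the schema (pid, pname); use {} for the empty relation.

{(16, Argo), (17, Alpha), (17, Atlas), (17, Beta), (17, Delta), (17, Vega), (17, Zephyr), (9, Delta), (9, Gamma), (9, Nova)}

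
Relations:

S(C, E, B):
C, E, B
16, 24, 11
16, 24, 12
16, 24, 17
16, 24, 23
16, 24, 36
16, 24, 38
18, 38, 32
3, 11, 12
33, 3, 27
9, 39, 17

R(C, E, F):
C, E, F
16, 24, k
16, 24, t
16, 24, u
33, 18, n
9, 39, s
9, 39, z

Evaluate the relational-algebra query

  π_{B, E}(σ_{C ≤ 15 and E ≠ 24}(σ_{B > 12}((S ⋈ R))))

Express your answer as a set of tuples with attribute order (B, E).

{(17, 39)}

Joining S and R on C, E yields {(16, 24, 11, k), (16, 24, 11, t), (16, 24, 11, u), (16, 24, 12, k), (16, 24, 12, t), (16, 24, 12, u), (16, 24, 17, k), (16, 24, 17, t), (16, 24, 17, u), (16, 24, 23, k), (16, 24, 23, t), (16, 24, 23, u), (16, 24, 36, k), (16, 24, 36, t), (16, 24, 36, u), (16, 24, 38, k), (16, 24, 38, t), (16, 24, 38, u), (9, 39, 17, s), (9, 39, 17, z)}.
σ[B > 12]: keep tuples satisfying B > 12 → {(16, 24, 17, k), (16, 24, 17, t), (16, 24, 17, u), (16, 24, 23, k), (16, 24, 23, t), (16, 24, 23, u), (16, 24, 36, k), (16, 24, 36, t), (16, 24, 36, u), (16, 24, 38, k), (16, 24, 38, t), (16, 24, 38, u), (9, 39, 17, s), (9, 39, 17, z)}
σ[C ≤ 15 and E ≠ 24]: keep tuples satisfying C ≤ 15 and E ≠ 24 → {(9, 39, 17, s), (9, 39, 17, z)}
Keep only column(s) B, E (1 duplicate(s) eliminated): {(17, 39)}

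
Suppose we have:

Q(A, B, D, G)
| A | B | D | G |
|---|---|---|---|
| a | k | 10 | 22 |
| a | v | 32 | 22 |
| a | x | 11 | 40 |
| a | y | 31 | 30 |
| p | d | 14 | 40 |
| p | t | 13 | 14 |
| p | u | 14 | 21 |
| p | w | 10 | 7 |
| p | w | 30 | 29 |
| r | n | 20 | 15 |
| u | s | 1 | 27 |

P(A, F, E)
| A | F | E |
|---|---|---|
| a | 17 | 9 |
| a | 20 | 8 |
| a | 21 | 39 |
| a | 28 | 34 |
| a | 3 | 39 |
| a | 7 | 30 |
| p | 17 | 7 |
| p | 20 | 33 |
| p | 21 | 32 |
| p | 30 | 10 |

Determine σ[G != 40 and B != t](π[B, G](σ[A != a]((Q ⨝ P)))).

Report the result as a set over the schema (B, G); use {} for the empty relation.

Q ⋈ P (natural join on A): {(a, k, 10, 22, 17, 9), (a, k, 10, 22, 20, 8), (a, k, 10, 22, 21, 39), (a, k, 10, 22, 28, 34), (a, k, 10, 22, 3, 39), (a, k, 10, 22, 7, 30), (a, v, 32, 22, 17, 9), (a, v, 32, 22, 20, 8), (a, v, 32, 22, 21, 39), (a, v, 32, 22, 28, 34), (a, v, 32, 22, 3, 39), (a, v, 32, 22, 7, 30), (a, x, 11, 40, 17, 9), (a, x, 11, 40, 20, 8), (a, x, 11, 40, 21, 39), (a, x, 11, 40, 28, 34), (a, x, 11, 40, 3, 39), (a, x, 11, 40, 7, 30), (a, y, 31, 30, 17, 9), (a, y, 31, 30, 20, 8), (a, y, 31, 30, 21, 39), (a, y, 31, 30, 28, 34), (a, y, 31, 30, 3, 39), (a, y, 31, 30, 7, 30), (p, d, 14, 40, 17, 7), (p, d, 14, 40, 20, 33), (p, d, 14, 40, 21, 32), (p, d, 14, 40, 30, 10), (p, t, 13, 14, 17, 7), (p, t, 13, 14, 20, 33), (p, t, 13, 14, 21, 32), (p, t, 13, 14, 30, 10), (p, u, 14, 21, 17, 7), (p, u, 14, 21, 20, 33), (p, u, 14, 21, 21, 32), (p, u, 14, 21, 30, 10), (p, w, 10, 7, 17, 7), (p, w, 10, 7, 20, 33), (p, w, 10, 7, 21, 32), (p, w, 10, 7, 30, 10), (p, w, 30, 29, 17, 7), (p, w, 30, 29, 20, 33), (p, w, 30, 29, 21, 32), (p, w, 30, 29, 30, 10)}
Filtering on A != a leaves {(p, d, 14, 40, 17, 7), (p, d, 14, 40, 20, 33), (p, d, 14, 40, 21, 32), (p, d, 14, 40, 30, 10), (p, t, 13, 14, 17, 7), (p, t, 13, 14, 20, 33), (p, t, 13, 14, 21, 32), (p, t, 13, 14, 30, 10), (p, u, 14, 21, 17, 7), (p, u, 14, 21, 20, 33), (p, u, 14, 21, 21, 32), (p, u, 14, 21, 30, 10), (p, w, 10, 7, 17, 7), (p, w, 10, 7, 20, 33), (p, w, 10, 7, 21, 32), (p, w, 10, 7, 30, 10), (p, w, 30, 29, 17, 7), (p, w, 30, 29, 20, 33), (p, w, 30, 29, 21, 32), (p, w, 30, 29, 30, 10)}.
π_{B, G} gives {(d, 40), (t, 14), (u, 21), (w, 29), (w, 7)} (15 duplicate(s) eliminated).
Filtering on G != 40 and B != t leaves {(u, 21), (w, 29), (w, 7)}.

{(u, 21), (w, 29), (w, 7)}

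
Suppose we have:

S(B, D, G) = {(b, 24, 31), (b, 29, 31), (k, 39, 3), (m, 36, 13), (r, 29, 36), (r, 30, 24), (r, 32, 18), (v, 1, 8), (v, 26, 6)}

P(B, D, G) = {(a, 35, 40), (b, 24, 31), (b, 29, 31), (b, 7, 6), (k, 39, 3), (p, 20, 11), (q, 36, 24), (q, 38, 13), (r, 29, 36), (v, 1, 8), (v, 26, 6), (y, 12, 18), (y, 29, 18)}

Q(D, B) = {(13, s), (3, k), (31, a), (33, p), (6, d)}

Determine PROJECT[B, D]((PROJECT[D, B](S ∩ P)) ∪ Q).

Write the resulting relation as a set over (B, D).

Intersection: {(b, 24, 31), (b, 29, 31), (k, 39, 3), (m, 36, 13), (r, 29, 36), (r, 30, 24), (r, 32, 18), (v, 1, 8), (v, 26, 6)} with {(a, 35, 40), (b, 24, 31), (b, 29, 31), (b, 7, 6), (k, 39, 3), (p, 20, 11), (q, 36, 24), (q, 38, 13), (r, 29, 36), (v, 1, 8), (v, 26, 6), (y, 12, 18), (y, 29, 18)} → {(b, 24, 31), (b, 29, 31), (k, 39, 3), (r, 29, 36), (v, 1, 8), (v, 26, 6)}
Keep only column(s) D, B: {(1, v), (24, b), (26, v), (29, b), (29, r), (39, k)}
Union: {(1, v), (24, b), (26, v), (29, b), (29, r), (39, k)} with {(13, s), (3, k), (31, a), (33, p), (6, d)} → {(1, v), (13, s), (24, b), (26, v), (29, b), (29, r), (3, k), (31, a), (33, p), (39, k), (6, d)}
Keep only column(s) B, D: {(a, 31), (b, 24), (b, 29), (d, 6), (k, 3), (k, 39), (p, 33), (r, 29), (s, 13), (v, 1), (v, 26)}

{(a, 31), (b, 24), (b, 29), (d, 6), (k, 3), (k, 39), (p, 33), (r, 29), (s, 13), (v, 1), (v, 26)}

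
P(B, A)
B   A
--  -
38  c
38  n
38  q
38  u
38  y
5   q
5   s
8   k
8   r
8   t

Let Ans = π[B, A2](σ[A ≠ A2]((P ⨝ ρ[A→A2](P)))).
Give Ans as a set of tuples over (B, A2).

ρ[A→A2]: schema becomes (B, A2); tuples unchanged.
P ⋈ ρ[A→A2](P) (natural join on B): {(38, c, c), (38, c, n), (38, c, q), (38, c, u), (38, c, y), (38, n, c), (38, n, n), (38, n, q), (38, n, u), (38, n, y), (38, q, c), (38, q, n), (38, q, q), (38, q, u), (38, q, y), (38, u, c), (38, u, n), (38, u, q), (38, u, u), (38, u, y), (38, y, c), (38, y, n), (38, y, q), (38, y, u), (38, y, y), (5, q, q), (5, q, s), (5, s, q), (5, s, s), (8, k, k), (8, k, r), (8, k, t), (8, r, k), (8, r, r), (8, r, t), (8, t, k), (8, t, r), (8, t, t)}
Apply σ_{A ≠ A2}; surviving tuples: {(38, c, n), (38, c, q), (38, c, u), (38, c, y), (38, n, c), (38, n, q), (38, n, u), (38, n, y), (38, q, c), (38, q, n), (38, q, u), (38, q, y), (38, u, c), (38, u, n), (38, u, q), (38, u, y), (38, y, c), (38, y, n), (38, y, q), (38, y, u), (5, q, s), (5, s, q), (8, k, r), (8, k, t), (8, r, k), (8, r, t), (8, t, k), (8, t, r)}
π[B, A2]: project onto (B, A2) (18 duplicate(s) eliminated) → {(38, c), (38, n), (38, q), (38, u), (38, y), (5, q), (5, s), (8, k), (8, r), (8, t)}

{(38, c), (38, n), (38, q), (38, u), (38, y), (5, q), (5, s), (8, k), (8, r), (8, t)}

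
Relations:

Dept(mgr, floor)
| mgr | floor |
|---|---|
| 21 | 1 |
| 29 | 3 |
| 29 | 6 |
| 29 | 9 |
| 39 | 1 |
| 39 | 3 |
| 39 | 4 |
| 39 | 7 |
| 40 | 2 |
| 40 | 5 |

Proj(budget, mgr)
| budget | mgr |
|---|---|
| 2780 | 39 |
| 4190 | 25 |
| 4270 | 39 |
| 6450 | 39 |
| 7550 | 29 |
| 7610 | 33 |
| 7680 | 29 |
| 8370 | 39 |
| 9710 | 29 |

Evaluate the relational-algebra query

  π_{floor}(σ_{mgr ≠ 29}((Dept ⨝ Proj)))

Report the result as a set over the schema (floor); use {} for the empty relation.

Dept ⋈ Proj (natural join on mgr): {(29, 3, 7550), (29, 3, 7680), (29, 3, 9710), (29, 6, 7550), (29, 6, 7680), (29, 6, 9710), (29, 9, 7550), (29, 9, 7680), (29, 9, 9710), (39, 1, 2780), (39, 1, 4270), (39, 1, 6450), (39, 1, 8370), (39, 3, 2780), (39, 3, 4270), (39, 3, 6450), (39, 3, 8370), (39, 4, 2780), (39, 4, 4270), (39, 4, 6450), (39, 4, 8370), (39, 7, 2780), (39, 7, 4270), (39, 7, 6450), (39, 7, 8370)}
σ[mgr ≠ 29]: keep tuples satisfying mgr ≠ 29 → {(39, 1, 2780), (39, 1, 4270), (39, 1, 6450), (39, 1, 8370), (39, 3, 2780), (39, 3, 4270), (39, 3, 6450), (39, 3, 8370), (39, 4, 2780), (39, 4, 4270), (39, 4, 6450), (39, 4, 8370), (39, 7, 2780), (39, 7, 4270), (39, 7, 6450), (39, 7, 8370)}
Keep only column(s) floor (12 duplicate(s) eliminated): {1, 3, 4, 7}

{1, 3, 4, 7}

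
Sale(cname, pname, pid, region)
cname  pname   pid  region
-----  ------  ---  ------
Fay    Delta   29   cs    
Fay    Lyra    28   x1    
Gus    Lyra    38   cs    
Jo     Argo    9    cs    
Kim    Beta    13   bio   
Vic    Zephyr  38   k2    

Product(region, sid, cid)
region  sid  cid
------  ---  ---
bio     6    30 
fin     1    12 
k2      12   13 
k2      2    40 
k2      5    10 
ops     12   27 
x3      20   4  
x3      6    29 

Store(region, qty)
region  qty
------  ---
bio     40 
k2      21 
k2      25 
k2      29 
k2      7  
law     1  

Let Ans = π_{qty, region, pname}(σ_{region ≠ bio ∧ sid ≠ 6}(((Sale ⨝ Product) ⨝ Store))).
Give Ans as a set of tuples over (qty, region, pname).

Natural join on region: {(Kim, Beta, 13, bio, 6, 30), (Vic, Zephyr, 38, k2, 12, 13), (Vic, Zephyr, 38, k2, 2, 40), (Vic, Zephyr, 38, k2, 5, 10)}
Natural join on region: {(Kim, Beta, 13, bio, 6, 30, 40), (Vic, Zephyr, 38, k2, 12, 13, 21), (Vic, Zephyr, 38, k2, 12, 13, 25), (Vic, Zephyr, 38, k2, 12, 13, 29), (Vic, Zephyr, 38, k2, 12, 13, 7), (Vic, Zephyr, 38, k2, 2, 40, 21), (Vic, Zephyr, 38, k2, 2, 40, 25), (Vic, Zephyr, 38, k2, 2, 40, 29), (Vic, Zephyr, 38, k2, 2, 40, 7), (Vic, Zephyr, 38, k2, 5, 10, 21), (Vic, Zephyr, 38, k2, 5, 10, 25), (Vic, Zephyr, 38, k2, 5, 10, 29), (Vic, Zephyr, 38, k2, 5, 10, 7)}
Filtering on region ≠ bio ∧ sid ≠ 6 leaves {(Vic, Zephyr, 38, k2, 12, 13, 21), (Vic, Zephyr, 38, k2, 12, 13, 25), (Vic, Zephyr, 38, k2, 12, 13, 29), (Vic, Zephyr, 38, k2, 12, 13, 7), (Vic, Zephyr, 38, k2, 2, 40, 21), (Vic, Zephyr, 38, k2, 2, 40, 25), (Vic, Zephyr, 38, k2, 2, 40, 29), (Vic, Zephyr, 38, k2, 2, 40, 7), (Vic, Zephyr, 38, k2, 5, 10, 21), (Vic, Zephyr, 38, k2, 5, 10, 25), (Vic, Zephyr, 38, k2, 5, 10, 29), (Vic, Zephyr, 38, k2, 5, 10, 7)}.
π_{qty, region, pname} gives {(21, k2, Zephyr), (25, k2, Zephyr), (29, k2, Zephyr), (7, k2, Zephyr)} (8 duplicate(s) eliminated).

{(21, k2, Zephyr), (25, k2, Zephyr), (29, k2, Zephyr), (7, k2, Zephyr)}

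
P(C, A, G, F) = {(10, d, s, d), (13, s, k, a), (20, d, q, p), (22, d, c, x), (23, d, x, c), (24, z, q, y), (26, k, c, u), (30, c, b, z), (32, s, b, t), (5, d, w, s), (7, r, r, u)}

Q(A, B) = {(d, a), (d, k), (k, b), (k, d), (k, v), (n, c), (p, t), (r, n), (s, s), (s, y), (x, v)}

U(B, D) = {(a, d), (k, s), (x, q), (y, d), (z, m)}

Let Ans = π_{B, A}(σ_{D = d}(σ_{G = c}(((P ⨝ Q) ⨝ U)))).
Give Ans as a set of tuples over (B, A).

{(a, d)}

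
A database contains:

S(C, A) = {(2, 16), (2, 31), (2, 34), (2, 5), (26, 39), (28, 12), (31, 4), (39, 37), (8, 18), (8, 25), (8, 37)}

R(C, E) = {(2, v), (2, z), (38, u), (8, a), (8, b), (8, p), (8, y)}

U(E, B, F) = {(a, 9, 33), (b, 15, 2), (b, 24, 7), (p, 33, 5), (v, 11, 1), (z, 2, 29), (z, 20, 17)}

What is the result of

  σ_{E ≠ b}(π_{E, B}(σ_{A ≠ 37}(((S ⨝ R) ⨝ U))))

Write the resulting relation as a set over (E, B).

{(a, 9), (p, 33), (v, 11), (z, 2), (z, 20)}

S ⋈ R (natural join on C): {(2, 16, v), (2, 16, z), (2, 31, v), (2, 31, z), (2, 34, v), (2, 34, z), (2, 5, v), (2, 5, z), (8, 18, a), (8, 18, b), (8, 18, p), (8, 18, y), (8, 25, a), (8, 25, b), (8, 25, p), (8, 25, y), (8, 37, a), (8, 37, b), (8, 37, p), (8, 37, y)}
(S ⨝ R) ⋈ U (natural join on E): {(2, 16, v, 11, 1), (2, 16, z, 2, 29), (2, 16, z, 20, 17), (2, 31, v, 11, 1), (2, 31, z, 2, 29), (2, 31, z, 20, 17), (2, 34, v, 11, 1), (2, 34, z, 2, 29), (2, 34, z, 20, 17), (2, 5, v, 11, 1), (2, 5, z, 2, 29), (2, 5, z, 20, 17), (8, 18, a, 9, 33), (8, 18, b, 15, 2), (8, 18, b, 24, 7), (8, 18, p, 33, 5), (8, 25, a, 9, 33), (8, 25, b, 15, 2), (8, 25, b, 24, 7), (8, 25, p, 33, 5), (8, 37, a, 9, 33), (8, 37, b, 15, 2), (8, 37, b, 24, 7), (8, 37, p, 33, 5)}
Selection A ≠ 37: {(2, 16, v, 11, 1), (2, 16, z, 2, 29), (2, 16, z, 20, 17), (2, 31, v, 11, 1), (2, 31, z, 2, 29), (2, 31, z, 20, 17), (2, 34, v, 11, 1), (2, 34, z, 2, 29), (2, 34, z, 20, 17), (2, 5, v, 11, 1), (2, 5, z, 2, 29), (2, 5, z, 20, 17), (8, 18, a, 9, 33), (8, 18, b, 15, 2), (8, 18, b, 24, 7), (8, 18, p, 33, 5), (8, 25, a, 9, 33), (8, 25, b, 15, 2), (8, 25, b, 24, 7), (8, 25, p, 33, 5)}
Keep only column(s) E, B (13 duplicate(s) eliminated): {(a, 9), (b, 15), (b, 24), (p, 33), (v, 11), (z, 2), (z, 20)}
Selection E ≠ b: {(a, 9), (p, 33), (v, 11), (z, 2), (z, 20)}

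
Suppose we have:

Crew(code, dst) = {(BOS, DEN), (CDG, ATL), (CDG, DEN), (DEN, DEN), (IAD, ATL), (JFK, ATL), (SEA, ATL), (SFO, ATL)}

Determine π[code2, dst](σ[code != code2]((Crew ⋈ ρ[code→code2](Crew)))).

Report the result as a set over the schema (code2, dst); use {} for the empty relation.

ρ[code→code2]: schema becomes (code2, dst); tuples unchanged.
Crew ⋈ ρ[code→code2](Crew) (natural join on dst): {(BOS, DEN, BOS), (BOS, DEN, CDG), (BOS, DEN, DEN), (CDG, ATL, CDG), (CDG, ATL, IAD), (CDG, ATL, JFK), (CDG, ATL, SEA), (CDG, ATL, SFO), (CDG, DEN, BOS), (CDG, DEN, CDG), (CDG, DEN, DEN), (DEN, DEN, BOS), (DEN, DEN, CDG), (DEN, DEN, DEN), (IAD, ATL, CDG), (IAD, ATL, IAD), (IAD, ATL, JFK), (IAD, ATL, SEA), (IAD, ATL, SFO), (JFK, ATL, CDG), (JFK, ATL, IAD), (JFK, ATL, JFK), (JFK, ATL, SEA), (JFK, ATL, SFO), (SEA, ATL, CDG), (SEA, ATL, IAD), (SEA, ATL, JFK), (SEA, ATL, SEA), (SEA, ATL, SFO), (SFO, ATL, CDG), (SFO, ATL, IAD), (SFO, ATL, JFK), (SFO, ATL, SEA), (SFO, ATL, SFO)}
Filtering on code != code2 leaves {(BOS, DEN, CDG), (BOS, DEN, DEN), (CDG, ATL, IAD), (CDG, ATL, JFK), (CDG, ATL, SEA), (CDG, ATL, SFO), (CDG, DEN, BOS), (CDG, DEN, DEN), (DEN, DEN, BOS), (DEN, DEN, CDG), (IAD, ATL, CDG), (IAD, ATL, JFK), (IAD, ATL, SEA), (IAD, ATL, SFO), (JFK, ATL, CDG), (JFK, ATL, IAD), (JFK, ATL, SEA), (JFK, ATL, SFO), (SEA, ATL, CDG), (SEA, ATL, IAD), (SEA, ATL, JFK), (SEA, ATL, SFO), (SFO, ATL, CDG), (SFO, ATL, IAD), (SFO, ATL, JFK), (SFO, ATL, SEA)}.
π[code2, dst]: project onto (code2, dst) (18 duplicate(s) eliminated) → {(BOS, DEN), (CDG, ATL), (CDG, DEN), (DEN, DEN), (IAD, ATL), (JFK, ATL), (SEA, ATL), (SFO, ATL)}

{(BOS, DEN), (CDG, ATL), (CDG, DEN), (DEN, DEN), (IAD, ATL), (JFK, ATL), (SEA, ATL), (SFO, ATL)}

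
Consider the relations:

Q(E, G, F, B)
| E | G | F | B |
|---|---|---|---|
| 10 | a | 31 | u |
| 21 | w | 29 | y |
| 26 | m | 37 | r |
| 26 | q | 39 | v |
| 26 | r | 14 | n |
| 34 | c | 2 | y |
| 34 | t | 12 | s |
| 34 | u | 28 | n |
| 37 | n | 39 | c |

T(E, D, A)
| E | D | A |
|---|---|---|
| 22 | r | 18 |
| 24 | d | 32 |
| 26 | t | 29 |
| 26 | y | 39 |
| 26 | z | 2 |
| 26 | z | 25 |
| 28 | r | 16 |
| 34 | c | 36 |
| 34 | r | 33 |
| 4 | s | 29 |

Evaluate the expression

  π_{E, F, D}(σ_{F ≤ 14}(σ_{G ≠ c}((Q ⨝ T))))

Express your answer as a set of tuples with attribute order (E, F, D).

{(26, 14, t), (26, 14, y), (26, 14, z), (34, 12, c), (34, 12, r)}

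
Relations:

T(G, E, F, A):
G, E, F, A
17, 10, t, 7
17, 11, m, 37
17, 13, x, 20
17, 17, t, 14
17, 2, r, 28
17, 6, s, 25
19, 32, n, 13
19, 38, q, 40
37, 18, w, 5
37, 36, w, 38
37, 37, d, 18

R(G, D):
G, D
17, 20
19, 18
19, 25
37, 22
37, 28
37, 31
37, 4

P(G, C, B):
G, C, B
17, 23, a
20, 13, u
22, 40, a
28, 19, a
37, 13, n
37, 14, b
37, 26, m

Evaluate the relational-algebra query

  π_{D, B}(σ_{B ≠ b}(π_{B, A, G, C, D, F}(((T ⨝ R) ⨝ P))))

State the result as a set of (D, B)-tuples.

Natural join on G: {(17, 10, t, 7, 20), (17, 11, m, 37, 20), (17, 13, x, 20, 20), (17, 17, t, 14, 20), (17, 2, r, 28, 20), (17, 6, s, 25, 20), (19, 32, n, 13, 18), (19, 32, n, 13, 25), (19, 38, q, 40, 18), (19, 38, q, 40, 25), (37, 18, w, 5, 22), (37, 18, w, 5, 28), (37, 18, w, 5, 31), (37, 18, w, 5, 4), (37, 36, w, 38, 22), (37, 36, w, 38, 28), (37, 36, w, 38, 31), (37, 36, w, 38, 4), (37, 37, d, 18, 22), (37, 37, d, 18, 28), (37, 37, d, 18, 31), (37, 37, d, 18, 4)}
Natural join on G: {(17, 10, t, 7, 20, 23, a), (17, 11, m, 37, 20, 23, a), (17, 13, x, 20, 20, 23, a), (17, 17, t, 14, 20, 23, a), (17, 2, r, 28, 20, 23, a), (17, 6, s, 25, 20, 23, a), (37, 18, w, 5, 22, 13, n), (37, 18, w, 5, 22, 14, b), (37, 18, w, 5, 22, 26, m), (37, 18, w, 5, 28, 13, n), (37, 18, w, 5, 28, 14, b), (37, 18, w, 5, 28, 26, m), (37, 18, w, 5, 31, 13, n), (37, 18, w, 5, 31, 14, b), (37, 18, w, 5, 31, 26, m), (37, 18, w, 5, 4, 13, n), (37, 18, w, 5, 4, 14, b), (37, 18, w, 5, 4, 26, m), (37, 36, w, 38, 22, 13, n), (37, 36, w, 38, 22, 14, b), (37, 36, w, 38, 22, 26, m), (37, 36, w, 38, 28, 13, n), (37, 36, w, 38, 28, 14, b), (37, 36, w, 38, 28, 26, m), (37, 36, w, 38, 31, 13, n), (37, 36, w, 38, 31, 14, b), (37, 36, w, 38, 31, 26, m), (37, 36, w, 38, 4, 13, n), (37, 36, w, 38, 4, 14, b), (37, 36, w, 38, 4, 26, m), (37, 37, d, 18, 22, 13, n), (37, 37, d, 18, 22, 14, b), (37, 37, d, 18, 22, 26, m), (37, 37, d, 18, 28, 13, n), (37, 37, d, 18, 28, 14, b), (37, 37, d, 18, 28, 26, m), (37, 37, d, 18, 31, 13, n), (37, 37, d, 18, 31, 14, b), (37, 37, d, 18, 31, 26, m), (37, 37, d, 18, 4, 13, n), (37, 37, d, 18, 4, 14, b), (37, 37, d, 18, 4, 26, m)}
π_{B, A, G, C, D, F} gives {(a, 14, 17, 23, 20, t), (a, 20, 17, 23, 20, x), (a, 25, 17, 23, 20, s), (a, 28, 17, 23, 20, r), (a, 37, 17, 23, 20, m), (a, 7, 17, 23, 20, t), (b, 18, 37, 14, 22, d), (b, 18, 37, 14, 28, d), (b, 18, 37, 14, 31, d), (b, 18, 37, 14, 4, d), (b, 38, 37, 14, 22, w), (b, 38, 37, 14, 28, w), (b, 38, 37, 14, 31, w), (b, 38, 37, 14, 4, w), (b, 5, 37, 14, 22, w), (b, 5, 37, 14, 28, w), (b, 5, 37, 14, 31, w), (b, 5, 37, 14, 4, w), (m, 18, 37, 26, 22, d), (m, 18, 37, 26, 28, d), (m, 18, 37, 26, 31, d), (m, 18, 37, 26, 4, d), (m, 38, 37, 26, 22, w), (m, 38, 37, 26, 28, w), (m, 38, 37, 26, 31, w), (m, 38, 37, 26, 4, w), (m, 5, 37, 26, 22, w), (m, 5, 37, 26, 28, w), (m, 5, 37, 26, 31, w), (m, 5, 37, 26, 4, w), (n, 18, 37, 13, 22, d), (n, 18, 37, 13, 28, d), (n, 18, 37, 13, 31, d), (n, 18, 37, 13, 4, d), (n, 38, 37, 13, 22, w), (n, 38, 37, 13, 28, w), (n, 38, 37, 13, 31, w), (n, 38, 37, 13, 4, w), (n, 5, 37, 13, 22, w), (n, 5, 37, 13, 28, w), (n, 5, 37, 13, 31, w), (n, 5, 37, 13, 4, w)}.
Apply σ_{B ≠ b}; surviving tuples: {(a, 14, 17, 23, 20, t), (a, 20, 17, 23, 20, x), (a, 25, 17, 23, 20, s), (a, 28, 17, 23, 20, r), (a, 37, 17, 23, 20, m), (a, 7, 17, 23, 20, t), (m, 18, 37, 26, 22, d), (m, 18, 37, 26, 28, d), (m, 18, 37, 26, 31, d), (m, 18, 37, 26, 4, d), (m, 38, 37, 26, 22, w), (m, 38, 37, 26, 28, w), (m, 38, 37, 26, 31, w), (m, 38, 37, 26, 4, w), (m, 5, 37, 26, 22, w), (m, 5, 37, 26, 28, w), (m, 5, 37, 26, 31, w), (m, 5, 37, 26, 4, w), (n, 18, 37, 13, 22, d), (n, 18, 37, 13, 28, d), (n, 18, 37, 13, 31, d), (n, 18, 37, 13, 4, d), (n, 38, 37, 13, 22, w), (n, 38, 37, 13, 28, w), (n, 38, 37, 13, 31, w), (n, 38, 37, 13, 4, w), (n, 5, 37, 13, 22, w), (n, 5, 37, 13, 28, w), (n, 5, 37, 13, 31, w), (n, 5, 37, 13, 4, w)}
π_{D, B} gives {(20, a), (22, m), (22, n), (28, m), (28, n), (31, m), (31, n), (4, m), (4, n)} (21 duplicate(s) eliminated).

{(20, a), (22, m), (22, n), (28, m), (28, n), (31, m), (31, n), (4, m), (4, n)}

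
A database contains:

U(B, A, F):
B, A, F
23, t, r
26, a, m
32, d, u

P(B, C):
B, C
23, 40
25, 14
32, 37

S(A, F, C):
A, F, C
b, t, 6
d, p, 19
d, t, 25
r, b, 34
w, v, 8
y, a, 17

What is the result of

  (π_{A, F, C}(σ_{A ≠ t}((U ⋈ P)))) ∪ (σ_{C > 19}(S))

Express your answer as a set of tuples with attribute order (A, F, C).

U ⋈ P (natural join on B): {(23, t, r, 40), (32, d, u, 37)}
Selection A ≠ t: {(32, d, u, 37)}
Projecting to A, F, C: {(d, u, 37)}
Selection C > 19: {(d, t, 25), (r, b, 34)}
Union: {(d, u, 37)} with {(d, t, 25), (r, b, 34)} → {(d, t, 25), (d, u, 37), (r, b, 34)}

{(d, t, 25), (d, u, 37), (r, b, 34)}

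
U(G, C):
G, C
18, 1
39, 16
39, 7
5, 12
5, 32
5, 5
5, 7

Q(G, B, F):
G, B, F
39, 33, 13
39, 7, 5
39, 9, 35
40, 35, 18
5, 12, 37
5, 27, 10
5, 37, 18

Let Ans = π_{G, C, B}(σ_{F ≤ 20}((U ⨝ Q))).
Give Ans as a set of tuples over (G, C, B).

Natural join on G: {(39, 16, 33, 13), (39, 16, 7, 5), (39, 16, 9, 35), (39, 7, 33, 13), (39, 7, 7, 5), (39, 7, 9, 35), (5, 12, 12, 37), (5, 12, 27, 10), (5, 12, 37, 18), (5, 32, 12, 37), (5, 32, 27, 10), (5, 32, 37, 18), (5, 5, 12, 37), (5, 5, 27, 10), (5, 5, 37, 18), (5, 7, 12, 37), (5, 7, 27, 10), (5, 7, 37, 18)}
σ[F ≤ 20]: keep tuples satisfying F ≤ 20 → {(39, 16, 33, 13), (39, 16, 7, 5), (39, 7, 33, 13), (39, 7, 7, 5), (5, 12, 27, 10), (5, 12, 37, 18), (5, 32, 27, 10), (5, 32, 37, 18), (5, 5, 27, 10), (5, 5, 37, 18), (5, 7, 27, 10), (5, 7, 37, 18)}
Projecting to G, C, B: {(39, 16, 33), (39, 16, 7), (39, 7, 33), (39, 7, 7), (5, 12, 27), (5, 12, 37), (5, 32, 27), (5, 32, 37), (5, 5, 27), (5, 5, 37), (5, 7, 27), (5, 7, 37)}

{(39, 16, 33), (39, 16, 7), (39, 7, 33), (39, 7, 7), (5, 12, 27), (5, 12, 37), (5, 32, 27), (5, 32, 37), (5, 5, 27), (5, 5, 37), (5, 7, 27), (5, 7, 37)}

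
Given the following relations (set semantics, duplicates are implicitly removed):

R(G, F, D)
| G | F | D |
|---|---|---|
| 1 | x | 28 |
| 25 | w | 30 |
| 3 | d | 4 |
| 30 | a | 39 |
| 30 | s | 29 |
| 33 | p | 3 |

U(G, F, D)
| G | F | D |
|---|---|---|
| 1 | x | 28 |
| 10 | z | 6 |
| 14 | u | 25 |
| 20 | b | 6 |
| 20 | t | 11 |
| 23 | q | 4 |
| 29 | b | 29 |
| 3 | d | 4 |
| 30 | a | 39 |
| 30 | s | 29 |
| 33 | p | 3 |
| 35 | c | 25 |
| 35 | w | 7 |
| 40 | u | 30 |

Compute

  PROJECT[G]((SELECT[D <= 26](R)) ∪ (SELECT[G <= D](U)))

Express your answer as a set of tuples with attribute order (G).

{1, 14, 29, 3, 30, 33}

Filtering on D <= 26 leaves {(3, d, 4), (33, p, 3)}.
Filtering on G <= D leaves {(1, x, 28), (14, u, 25), (29, b, 29), (3, d, 4), (30, a, 39)}.
Union: {(3, d, 4), (33, p, 3)} with {(1, x, 28), (14, u, 25), (29, b, 29), (3, d, 4), (30, a, 39)} → {(1, x, 28), (14, u, 25), (29, b, 29), (3, d, 4), (30, a, 39), (33, p, 3)}
π[G]: project onto (G) → {1, 14, 29, 3, 30, 33}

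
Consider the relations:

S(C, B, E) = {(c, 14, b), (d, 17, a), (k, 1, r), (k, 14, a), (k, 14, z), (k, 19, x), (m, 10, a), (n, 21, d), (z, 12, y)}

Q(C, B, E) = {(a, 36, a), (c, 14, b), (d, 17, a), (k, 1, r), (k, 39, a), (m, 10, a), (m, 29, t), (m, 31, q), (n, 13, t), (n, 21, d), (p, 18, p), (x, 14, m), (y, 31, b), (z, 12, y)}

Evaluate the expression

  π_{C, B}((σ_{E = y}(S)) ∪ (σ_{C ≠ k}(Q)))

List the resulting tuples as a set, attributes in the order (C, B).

{(a, 36), (c, 14), (d, 17), (m, 10), (m, 29), (m, 31), (n, 13), (n, 21), (p, 18), (x, 14), (y, 31), (z, 12)}

Selection E = y: {(z, 12, y)}
Selection C ≠ k: {(a, 36, a), (c, 14, b), (d, 17, a), (m, 10, a), (m, 29, t), (m, 31, q), (n, 13, t), (n, 21, d), (p, 18, p), (x, 14, m), (y, 31, b), (z, 12, y)}
Taking the union: {(a, 36, a), (c, 14, b), (d, 17, a), (m, 10, a), (m, 29, t), (m, 31, q), (n, 13, t), (n, 21, d), (p, 18, p), (x, 14, m), (y, 31, b), (z, 12, y)}
Projecting to C, B: {(a, 36), (c, 14), (d, 17), (m, 10), (m, 29), (m, 31), (n, 13), (n, 21), (p, 18), (x, 14), (y, 31), (z, 12)}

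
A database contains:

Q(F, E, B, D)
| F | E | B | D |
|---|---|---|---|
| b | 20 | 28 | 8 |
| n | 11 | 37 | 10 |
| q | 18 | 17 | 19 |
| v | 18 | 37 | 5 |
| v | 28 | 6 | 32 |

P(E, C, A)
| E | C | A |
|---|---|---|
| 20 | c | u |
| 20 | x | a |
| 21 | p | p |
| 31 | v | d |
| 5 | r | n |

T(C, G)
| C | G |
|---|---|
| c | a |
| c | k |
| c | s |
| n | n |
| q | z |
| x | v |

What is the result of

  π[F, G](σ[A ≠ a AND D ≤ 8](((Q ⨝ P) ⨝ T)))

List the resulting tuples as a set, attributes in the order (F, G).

{(b, a), (b, k), (b, s)}

Natural join on E: {(b, 20, 28, 8, c, u), (b, 20, 28, 8, x, a)}
Natural join on C: {(b, 20, 28, 8, c, u, a), (b, 20, 28, 8, c, u, k), (b, 20, 28, 8, c, u, s), (b, 20, 28, 8, x, a, v)}
σ[A ≠ a AND D ≤ 8]: keep tuples satisfying A ≠ a AND D ≤ 8 → {(b, 20, 28, 8, c, u, a), (b, 20, 28, 8, c, u, k), (b, 20, 28, 8, c, u, s)}
Keep only column(s) F, G: {(b, a), (b, k), (b, s)}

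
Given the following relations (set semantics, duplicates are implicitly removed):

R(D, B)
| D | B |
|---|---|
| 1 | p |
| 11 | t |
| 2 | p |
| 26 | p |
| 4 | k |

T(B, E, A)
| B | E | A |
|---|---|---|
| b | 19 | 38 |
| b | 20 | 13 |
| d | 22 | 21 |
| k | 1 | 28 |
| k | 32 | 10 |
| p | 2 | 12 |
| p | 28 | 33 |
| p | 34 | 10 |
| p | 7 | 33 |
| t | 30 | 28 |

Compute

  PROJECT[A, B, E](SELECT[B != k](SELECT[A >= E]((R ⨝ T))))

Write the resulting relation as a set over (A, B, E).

Joining R and T on B yields {(1, p, 2, 12), (1, p, 28, 33), (1, p, 34, 10), (1, p, 7, 33), (11, t, 30, 28), (2, p, 2, 12), (2, p, 28, 33), (2, p, 34, 10), (2, p, 7, 33), (26, p, 2, 12), (26, p, 28, 33), (26, p, 34, 10), (26, p, 7, 33), (4, k, 1, 28), (4, k, 32, 10)}.
Selection A >= E: {(1, p, 2, 12), (1, p, 28, 33), (1, p, 7, 33), (2, p, 2, 12), (2, p, 28, 33), (2, p, 7, 33), (26, p, 2, 12), (26, p, 28, 33), (26, p, 7, 33), (4, k, 1, 28)}
Selection B != k: {(1, p, 2, 12), (1, p, 28, 33), (1, p, 7, 33), (2, p, 2, 12), (2, p, 28, 33), (2, p, 7, 33), (26, p, 2, 12), (26, p, 28, 33), (26, p, 7, 33)}
π_{A, B, E} gives {(12, p, 2), (33, p, 28), (33, p, 7)} (6 duplicate(s) eliminated).

{(12, p, 2), (33, p, 28), (33, p, 7)}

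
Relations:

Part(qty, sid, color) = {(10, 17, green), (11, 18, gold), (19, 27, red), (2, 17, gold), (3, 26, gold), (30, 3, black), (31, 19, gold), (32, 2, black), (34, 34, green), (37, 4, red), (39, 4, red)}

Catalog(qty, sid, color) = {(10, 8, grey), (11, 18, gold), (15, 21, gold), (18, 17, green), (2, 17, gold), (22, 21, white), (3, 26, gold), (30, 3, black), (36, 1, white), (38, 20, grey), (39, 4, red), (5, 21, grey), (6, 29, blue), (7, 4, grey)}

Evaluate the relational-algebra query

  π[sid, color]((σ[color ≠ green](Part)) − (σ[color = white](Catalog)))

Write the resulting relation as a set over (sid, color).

{(17, gold), (18, gold), (19, gold), (2, black), (26, gold), (27, red), (3, black), (4, red)}

σ[color ≠ green]: keep tuples satisfying color ≠ green → {(11, 18, gold), (19, 27, red), (2, 17, gold), (3, 26, gold), (30, 3, black), (31, 19, gold), (32, 2, black), (37, 4, red), (39, 4, red)}
σ[color = white]: keep tuples satisfying color = white → {(22, 21, white), (36, 1, white)}
Difference: {(11, 18, gold), (19, 27, red), (2, 17, gold), (3, 26, gold), (30, 3, black), (31, 19, gold), (32, 2, black), (37, 4, red), (39, 4, red)} with {(22, 21, white), (36, 1, white)} → {(11, 18, gold), (19, 27, red), (2, 17, gold), (3, 26, gold), (30, 3, black), (31, 19, gold), (32, 2, black), (37, 4, red), (39, 4, red)}
Keep only column(s) sid, color (1 duplicate(s) eliminated): {(17, gold), (18, gold), (19, gold), (2, black), (26, gold), (27, red), (3, black), (4, red)}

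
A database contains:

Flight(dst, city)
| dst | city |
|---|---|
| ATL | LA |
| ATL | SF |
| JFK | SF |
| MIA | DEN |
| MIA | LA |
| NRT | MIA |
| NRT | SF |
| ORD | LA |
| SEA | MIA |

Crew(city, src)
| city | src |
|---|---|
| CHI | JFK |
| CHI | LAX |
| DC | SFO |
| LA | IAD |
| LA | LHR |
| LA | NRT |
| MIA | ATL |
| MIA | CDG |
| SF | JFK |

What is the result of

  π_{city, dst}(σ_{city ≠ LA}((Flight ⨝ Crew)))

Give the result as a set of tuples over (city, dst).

Natural join on city: {(ATL, LA, IAD), (ATL, LA, LHR), (ATL, LA, NRT), (ATL, SF, JFK), (JFK, SF, JFK), (MIA, LA, IAD), (MIA, LA, LHR), (MIA, LA, NRT), (NRT, MIA, ATL), (NRT, MIA, CDG), (NRT, SF, JFK), (ORD, LA, IAD), (ORD, LA, LHR), (ORD, LA, NRT), (SEA, MIA, ATL), (SEA, MIA, CDG)}
Filtering on city ≠ LA leaves {(ATL, SF, JFK), (JFK, SF, JFK), (NRT, MIA, ATL), (NRT, MIA, CDG), (NRT, SF, JFK), (SEA, MIA, ATL), (SEA, MIA, CDG)}.
π_{city, dst} gives {(MIA, NRT), (MIA, SEA), (SF, ATL), (SF, JFK), (SF, NRT)} (2 duplicate(s) eliminated).

{(MIA, NRT), (MIA, SEA), (SF, ATL), (SF, JFK), (SF, NRT)}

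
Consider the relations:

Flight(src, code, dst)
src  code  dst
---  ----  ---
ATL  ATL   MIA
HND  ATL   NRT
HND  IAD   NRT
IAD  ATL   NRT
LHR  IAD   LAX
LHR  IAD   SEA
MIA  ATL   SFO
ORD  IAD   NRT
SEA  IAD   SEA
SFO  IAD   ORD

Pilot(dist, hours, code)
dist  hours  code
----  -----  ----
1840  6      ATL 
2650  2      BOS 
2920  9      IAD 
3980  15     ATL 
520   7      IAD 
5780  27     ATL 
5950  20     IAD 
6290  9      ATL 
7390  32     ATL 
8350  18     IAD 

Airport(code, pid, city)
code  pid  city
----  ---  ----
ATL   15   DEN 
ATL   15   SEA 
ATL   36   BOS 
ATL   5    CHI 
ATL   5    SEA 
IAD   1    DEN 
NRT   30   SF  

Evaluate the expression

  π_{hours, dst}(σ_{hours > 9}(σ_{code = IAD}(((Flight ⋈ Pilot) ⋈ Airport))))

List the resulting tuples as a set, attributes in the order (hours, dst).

{(18, LAX), (18, NRT), (18, ORD), (18, SEA), (20, LAX), (20, NRT), (20, ORD), (20, SEA)}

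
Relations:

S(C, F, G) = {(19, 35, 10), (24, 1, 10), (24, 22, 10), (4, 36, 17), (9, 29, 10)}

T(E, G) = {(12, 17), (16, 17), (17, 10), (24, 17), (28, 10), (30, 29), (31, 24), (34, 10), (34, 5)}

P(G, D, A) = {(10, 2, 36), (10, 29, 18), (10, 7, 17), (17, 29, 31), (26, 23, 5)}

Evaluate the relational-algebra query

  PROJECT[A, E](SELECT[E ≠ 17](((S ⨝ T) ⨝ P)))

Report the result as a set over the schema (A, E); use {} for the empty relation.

{(17, 28), (17, 34), (18, 28), (18, 34), (31, 12), (31, 16), (31, 24), (36, 28), (36, 34)}

S ⋈ T (natural join on G): {(19, 35, 10, 17), (19, 35, 10, 28), (19, 35, 10, 34), (24, 1, 10, 17), (24, 1, 10, 28), (24, 1, 10, 34), (24, 22, 10, 17), (24, 22, 10, 28), (24, 22, 10, 34), (4, 36, 17, 12), (4, 36, 17, 16), (4, 36, 17, 24), (9, 29, 10, 17), (9, 29, 10, 28), (9, 29, 10, 34)}
(S ⨝ T) ⋈ P (natural join on G): {(19, 35, 10, 17, 2, 36), (19, 35, 10, 17, 29, 18), (19, 35, 10, 17, 7, 17), (19, 35, 10, 28, 2, 36), (19, 35, 10, 28, 29, 18), (19, 35, 10, 28, 7, 17), (19, 35, 10, 34, 2, 36), (19, 35, 10, 34, 29, 18), (19, 35, 10, 34, 7, 17), (24, 1, 10, 17, 2, 36), (24, 1, 10, 17, 29, 18), (24, 1, 10, 17, 7, 17), (24, 1, 10, 28, 2, 36), (24, 1, 10, 28, 29, 18), (24, 1, 10, 28, 7, 17), (24, 1, 10, 34, 2, 36), (24, 1, 10, 34, 29, 18), (24, 1, 10, 34, 7, 17), (24, 22, 10, 17, 2, 36), (24, 22, 10, 17, 29, 18), (24, 22, 10, 17, 7, 17), (24, 22, 10, 28, 2, 36), (24, 22, 10, 28, 29, 18), (24, 22, 10, 28, 7, 17), (24, 22, 10, 34, 2, 36), (24, 22, 10, 34, 29, 18), (24, 22, 10, 34, 7, 17), (4, 36, 17, 12, 29, 31), (4, 36, 17, 16, 29, 31), (4, 36, 17, 24, 29, 31), (9, 29, 10, 17, 2, 36), (9, 29, 10, 17, 29, 18), (9, 29, 10, 17, 7, 17), (9, 29, 10, 28, 2, 36), (9, 29, 10, 28, 29, 18), (9, 29, 10, 28, 7, 17), (9, 29, 10, 34, 2, 36), (9, 29, 10, 34, 29, 18), (9, 29, 10, 34, 7, 17)}
Selection E ≠ 17: {(19, 35, 10, 28, 2, 36), (19, 35, 10, 28, 29, 18), (19, 35, 10, 28, 7, 17), (19, 35, 10, 34, 2, 36), (19, 35, 10, 34, 29, 18), (19, 35, 10, 34, 7, 17), (24, 1, 10, 28, 2, 36), (24, 1, 10, 28, 29, 18), (24, 1, 10, 28, 7, 17), (24, 1, 10, 34, 2, 36), (24, 1, 10, 34, 29, 18), (24, 1, 10, 34, 7, 17), (24, 22, 10, 28, 2, 36), (24, 22, 10, 28, 29, 18), (24, 22, 10, 28, 7, 17), (24, 22, 10, 34, 2, 36), (24, 22, 10, 34, 29, 18), (24, 22, 10, 34, 7, 17), (4, 36, 17, 12, 29, 31), (4, 36, 17, 16, 29, 31), (4, 36, 17, 24, 29, 31), (9, 29, 10, 28, 2, 36), (9, 29, 10, 28, 29, 18), (9, 29, 10, 28, 7, 17), (9, 29, 10, 34, 2, 36), (9, 29, 10, 34, 29, 18), (9, 29, 10, 34, 7, 17)}
Keep only column(s) A, E (18 duplicate(s) eliminated): {(17, 28), (17, 34), (18, 28), (18, 34), (31, 12), (31, 16), (31, 24), (36, 28), (36, 34)}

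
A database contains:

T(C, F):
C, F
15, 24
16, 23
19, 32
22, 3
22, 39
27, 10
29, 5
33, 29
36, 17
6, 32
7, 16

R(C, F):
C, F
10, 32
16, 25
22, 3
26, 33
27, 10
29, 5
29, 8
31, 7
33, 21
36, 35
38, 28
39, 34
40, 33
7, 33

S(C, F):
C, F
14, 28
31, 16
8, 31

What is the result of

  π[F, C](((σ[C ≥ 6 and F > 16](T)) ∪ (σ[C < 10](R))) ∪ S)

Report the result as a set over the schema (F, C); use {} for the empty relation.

{(16, 31), (17, 36), (23, 16), (24, 15), (28, 14), (29, 33), (31, 8), (32, 19), (32, 6), (33, 7), (39, 22)}

Filtering on C ≥ 6 and F > 16 leaves {(15, 24), (16, 23), (19, 32), (22, 39), (33, 29), (36, 17), (6, 32)}.
Filtering on C < 10 leaves {(7, 33)}.
Union: {(15, 24), (16, 23), (19, 32), (22, 39), (33, 29), (36, 17), (6, 32)} with {(7, 33)} → {(15, 24), (16, 23), (19, 32), (22, 39), (33, 29), (36, 17), (6, 32), (7, 33)}
Union: {(15, 24), (16, 23), (19, 32), (22, 39), (33, 29), (36, 17), (6, 32), (7, 33)} with {(14, 28), (31, 16), (8, 31)} → {(14, 28), (15, 24), (16, 23), (19, 32), (22, 39), (31, 16), (33, 29), (36, 17), (6, 32), (7, 33), (8, 31)}
π[F, C]: project onto (F, C) → {(16, 31), (17, 36), (23, 16), (24, 15), (28, 14), (29, 33), (31, 8), (32, 19), (32, 6), (33, 7), (39, 22)}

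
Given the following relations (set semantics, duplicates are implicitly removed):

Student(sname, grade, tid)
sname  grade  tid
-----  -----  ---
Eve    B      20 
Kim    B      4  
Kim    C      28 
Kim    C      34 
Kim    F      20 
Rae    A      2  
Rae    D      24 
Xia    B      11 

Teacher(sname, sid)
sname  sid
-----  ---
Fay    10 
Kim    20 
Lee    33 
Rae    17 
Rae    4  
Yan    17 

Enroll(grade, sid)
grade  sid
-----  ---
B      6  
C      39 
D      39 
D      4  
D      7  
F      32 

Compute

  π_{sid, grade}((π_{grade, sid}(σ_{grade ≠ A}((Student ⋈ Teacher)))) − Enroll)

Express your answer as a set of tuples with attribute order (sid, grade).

Natural join on sname: {(Kim, B, 4, 20), (Kim, C, 28, 20), (Kim, C, 34, 20), (Kim, F, 20, 20), (Rae, A, 2, 17), (Rae, A, 2, 4), (Rae, D, 24, 17), (Rae, D, 24, 4)}
Filtering on grade ≠ A leaves {(Kim, B, 4, 20), (Kim, C, 28, 20), (Kim, C, 34, 20), (Kim, F, 20, 20), (Rae, D, 24, 17), (Rae, D, 24, 4)}.
π_{grade, sid} gives {(B, 20), (C, 20), (D, 17), (D, 4), (F, 20)} (1 duplicate(s) eliminated).
Taking the difference: {(B, 20), (C, 20), (D, 17), (F, 20)}
π_{sid, grade} gives {(17, D), (20, B), (20, C), (20, F)}.

{(17, D), (20, B), (20, C), (20, F)}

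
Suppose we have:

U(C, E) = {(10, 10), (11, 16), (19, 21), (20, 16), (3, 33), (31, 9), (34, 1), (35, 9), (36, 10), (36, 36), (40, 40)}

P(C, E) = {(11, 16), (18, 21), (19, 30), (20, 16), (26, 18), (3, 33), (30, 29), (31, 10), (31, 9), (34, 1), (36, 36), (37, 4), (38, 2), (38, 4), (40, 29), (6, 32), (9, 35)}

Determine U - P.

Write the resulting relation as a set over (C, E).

{(10, 10), (19, 21), (35, 9), (36, 10), (40, 40)}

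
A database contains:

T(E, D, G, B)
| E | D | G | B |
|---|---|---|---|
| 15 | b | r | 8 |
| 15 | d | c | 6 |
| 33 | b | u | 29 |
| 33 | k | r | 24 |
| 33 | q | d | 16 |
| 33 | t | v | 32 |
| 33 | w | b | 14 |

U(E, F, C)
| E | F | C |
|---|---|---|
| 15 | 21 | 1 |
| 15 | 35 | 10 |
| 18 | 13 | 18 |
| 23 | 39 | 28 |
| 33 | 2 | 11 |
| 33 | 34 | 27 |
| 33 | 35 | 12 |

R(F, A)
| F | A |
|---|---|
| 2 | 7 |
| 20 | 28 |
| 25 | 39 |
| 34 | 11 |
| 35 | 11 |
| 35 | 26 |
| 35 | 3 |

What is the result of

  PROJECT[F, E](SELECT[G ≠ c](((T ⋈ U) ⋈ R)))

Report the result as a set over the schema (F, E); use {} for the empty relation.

Natural join on E: {(15, b, r, 8, 21, 1), (15, b, r, 8, 35, 10), (15, d, c, 6, 21, 1), (15, d, c, 6, 35, 10), (33, b, u, 29, 2, 11), (33, b, u, 29, 34, 27), (33, b, u, 29, 35, 12), (33, k, r, 24, 2, 11), (33, k, r, 24, 34, 27), (33, k, r, 24, 35, 12), (33, q, d, 16, 2, 11), (33, q, d, 16, 34, 27), (33, q, d, 16, 35, 12), (33, t, v, 32, 2, 11), (33, t, v, 32, 34, 27), (33, t, v, 32, 35, 12), (33, w, b, 14, 2, 11), (33, w, b, 14, 34, 27), (33, w, b, 14, 35, 12)}
Natural join on F: {(15, b, r, 8, 35, 10, 11), (15, b, r, 8, 35, 10, 26), (15, b, r, 8, 35, 10, 3), (15, d, c, 6, 35, 10, 11), (15, d, c, 6, 35, 10, 26), (15, d, c, 6, 35, 10, 3), (33, b, u, 29, 2, 11, 7), (33, b, u, 29, 34, 27, 11), (33, b, u, 29, 35, 12, 11), (33, b, u, 29, 35, 12, 26), (33, b, u, 29, 35, 12, 3), (33, k, r, 24, 2, 11, 7), (33, k, r, 24, 34, 27, 11), (33, k, r, 24, 35, 12, 11), (33, k, r, 24, 35, 12, 26), (33, k, r, 24, 35, 12, 3), (33, q, d, 16, 2, 11, 7), (33, q, d, 16, 34, 27, 11), (33, q, d, 16, 35, 12, 11), (33, q, d, 16, 35, 12, 26), (33, q, d, 16, 35, 12, 3), (33, t, v, 32, 2, 11, 7), (33, t, v, 32, 34, 27, 11), (33, t, v, 32, 35, 12, 11), (33, t, v, 32, 35, 12, 26), (33, t, v, 32, 35, 12, 3), (33, w, b, 14, 2, 11, 7), (33, w, b, 14, 34, 27, 11), (33, w, b, 14, 35, 12, 11), (33, w, b, 14, 35, 12, 26), (33, w, b, 14, 35, 12, 3)}
Selection G ≠ c: {(15, b, r, 8, 35, 10, 11), (15, b, r, 8, 35, 10, 26), (15, b, r, 8, 35, 10, 3), (33, b, u, 29, 2, 11, 7), (33, b, u, 29, 34, 27, 11), (33, b, u, 29, 35, 12, 11), (33, b, u, 29, 35, 12, 26), (33, b, u, 29, 35, 12, 3), (33, k, r, 24, 2, 11, 7), (33, k, r, 24, 34, 27, 11), (33, k, r, 24, 35, 12, 11), (33, k, r, 24, 35, 12, 26), (33, k, r, 24, 35, 12, 3), (33, q, d, 16, 2, 11, 7), (33, q, d, 16, 34, 27, 11), (33, q, d, 16, 35, 12, 11), (33, q, d, 16, 35, 12, 26), (33, q, d, 16, 35, 12, 3), (33, t, v, 32, 2, 11, 7), (33, t, v, 32, 34, 27, 11), (33, t, v, 32, 35, 12, 11), (33, t, v, 32, 35, 12, 26), (33, t, v, 32, 35, 12, 3), (33, w, b, 14, 2, 11, 7), (33, w, b, 14, 34, 27, 11), (33, w, b, 14, 35, 12, 11), (33, w, b, 14, 35, 12, 26), (33, w, b, 14, 35, 12, 3)}
π_{F, E} gives {(2, 33), (34, 33), (35, 15), (35, 33)} (24 duplicate(s) eliminated).

{(2, 33), (34, 33), (35, 15), (35, 33)}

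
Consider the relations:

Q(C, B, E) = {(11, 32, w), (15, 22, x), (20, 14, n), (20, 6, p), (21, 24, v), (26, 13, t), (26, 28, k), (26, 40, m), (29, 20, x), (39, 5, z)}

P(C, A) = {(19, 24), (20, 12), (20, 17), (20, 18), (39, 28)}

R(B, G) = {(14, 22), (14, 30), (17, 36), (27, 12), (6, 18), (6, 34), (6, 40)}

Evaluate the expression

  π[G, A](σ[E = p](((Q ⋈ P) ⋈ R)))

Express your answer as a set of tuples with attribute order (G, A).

{(18, 12), (18, 17), (18, 18), (34, 12), (34, 17), (34, 18), (40, 12), (40, 17), (40, 18)}

Joining Q and P on C yields {(20, 14, n, 12), (20, 14, n, 17), (20, 14, n, 18), (20, 6, p, 12), (20, 6, p, 17), (20, 6, p, 18), (39, 5, z, 28)}.
Joining (Q ⋈ P) and R on B yields {(20, 14, n, 12, 22), (20, 14, n, 12, 30), (20, 14, n, 17, 22), (20, 14, n, 17, 30), (20, 14, n, 18, 22), (20, 14, n, 18, 30), (20, 6, p, 12, 18), (20, 6, p, 12, 34), (20, 6, p, 12, 40), (20, 6, p, 17, 18), (20, 6, p, 17, 34), (20, 6, p, 17, 40), (20, 6, p, 18, 18), (20, 6, p, 18, 34), (20, 6, p, 18, 40)}.
Filtering on E = p leaves {(20, 6, p, 12, 18), (20, 6, p, 12, 34), (20, 6, p, 12, 40), (20, 6, p, 17, 18), (20, 6, p, 17, 34), (20, 6, p, 17, 40), (20, 6, p, 18, 18), (20, 6, p, 18, 34), (20, 6, p, 18, 40)}.
π[G, A]: project onto (G, A) → {(18, 12), (18, 17), (18, 18), (34, 12), (34, 17), (34, 18), (40, 12), (40, 17), (40, 18)}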